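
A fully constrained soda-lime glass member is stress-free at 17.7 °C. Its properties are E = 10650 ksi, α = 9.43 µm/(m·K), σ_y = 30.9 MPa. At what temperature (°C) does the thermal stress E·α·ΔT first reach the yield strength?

62.3 °C

E = 10650 ksi = 73.43 GPa.
E·α·ΔT = 30.90 MPa ⇒ ΔT = 30.90 / (73.43×10³ × 9.43×10⁻⁶) = 44.62 K.
T = 17.7 + 44.62 = 62.32 °C.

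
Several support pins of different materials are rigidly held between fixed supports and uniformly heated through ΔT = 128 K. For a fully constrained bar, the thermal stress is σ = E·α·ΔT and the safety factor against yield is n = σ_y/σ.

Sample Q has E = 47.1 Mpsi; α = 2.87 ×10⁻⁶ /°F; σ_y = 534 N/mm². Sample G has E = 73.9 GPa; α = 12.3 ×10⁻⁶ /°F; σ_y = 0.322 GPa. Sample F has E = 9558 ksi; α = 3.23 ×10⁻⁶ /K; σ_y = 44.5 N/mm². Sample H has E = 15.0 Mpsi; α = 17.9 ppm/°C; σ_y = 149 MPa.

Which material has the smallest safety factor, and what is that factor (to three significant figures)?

Per material, after unit conversion:
  sample Q: E = 324.7, α = 5.17, σ_y = 534.0 → σ = 215 MPa, n = 2.49
  sample G: E = 73.90, α = 22.1, σ_y = 322.0 → σ = 209 MPa, n = 1.54
  sample F: E = 65.90, α = 3.23, σ_y = 44.50 → σ = 27.2 MPa, n = 1.63
  sample H: E = 103.4, α = 17.9, σ_y = 149.0 → σ = 237 MPa, n = 0.629
Smallest n: sample H with n = 0.629.

sample H, n = 0.629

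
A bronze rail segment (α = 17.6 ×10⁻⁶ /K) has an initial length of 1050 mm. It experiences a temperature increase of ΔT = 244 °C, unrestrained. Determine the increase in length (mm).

4.51 mm

ΔL = α·L₀·ΔT = 17.6×10⁻⁶ × 1050 mm × 244.0 K = 4.51 mm.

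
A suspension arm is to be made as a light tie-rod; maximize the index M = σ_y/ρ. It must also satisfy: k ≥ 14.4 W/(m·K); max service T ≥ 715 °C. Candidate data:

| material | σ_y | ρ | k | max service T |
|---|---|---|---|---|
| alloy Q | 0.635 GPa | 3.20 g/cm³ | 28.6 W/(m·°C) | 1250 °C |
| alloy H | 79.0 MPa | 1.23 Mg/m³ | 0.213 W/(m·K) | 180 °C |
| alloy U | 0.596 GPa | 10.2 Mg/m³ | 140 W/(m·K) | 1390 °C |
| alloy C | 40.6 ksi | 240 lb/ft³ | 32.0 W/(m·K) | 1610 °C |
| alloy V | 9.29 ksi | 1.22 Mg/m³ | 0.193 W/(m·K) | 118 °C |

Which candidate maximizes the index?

Screen on constraints: k ≥ 14.4 W/(m·K); max service T ≥ 715 °C. Survivors: alloy Q, alloy U, alloy C.
Putting every candidate on a common basis:
  alloy Q: σ_y = 635.0 MPa, ρ = 3200 kg/m³
  alloy U: σ_y = 596.0 MPa, ρ = 10200 kg/m³
  alloy C: σ_y = 279.9 MPa, ρ = 3844 kg/m³
  alloy Q: M = 198 kN·m/kg
  alloy C: M = 72.8 kN·m/kg
  alloy U: M = 58.4 kN·m/kg
Alloy Q ranks first.

alloy Q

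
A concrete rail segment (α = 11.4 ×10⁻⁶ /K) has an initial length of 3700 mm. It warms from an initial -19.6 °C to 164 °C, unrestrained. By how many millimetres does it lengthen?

7.74 mm

ΔT = 164 − (-19.6) = 183.6 K.
ΔL = α·L₀·ΔT = 11.4×10⁻⁶ × 3700 mm × 183.6 K = 7.74 mm.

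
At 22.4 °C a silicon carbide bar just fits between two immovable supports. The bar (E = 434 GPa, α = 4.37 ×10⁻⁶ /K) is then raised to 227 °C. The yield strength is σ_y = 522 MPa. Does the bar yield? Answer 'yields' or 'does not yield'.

ΔT = 204.6 K. Constrained thermal stress σ = E·α·ΔT = 434.0×10³ MPa × 4.37×10⁻⁶ × 204.6 = 388 MPa (compressive).
Compare to σ_y = 522 MPa: σ < σ_y, so it does not yield.

does not yield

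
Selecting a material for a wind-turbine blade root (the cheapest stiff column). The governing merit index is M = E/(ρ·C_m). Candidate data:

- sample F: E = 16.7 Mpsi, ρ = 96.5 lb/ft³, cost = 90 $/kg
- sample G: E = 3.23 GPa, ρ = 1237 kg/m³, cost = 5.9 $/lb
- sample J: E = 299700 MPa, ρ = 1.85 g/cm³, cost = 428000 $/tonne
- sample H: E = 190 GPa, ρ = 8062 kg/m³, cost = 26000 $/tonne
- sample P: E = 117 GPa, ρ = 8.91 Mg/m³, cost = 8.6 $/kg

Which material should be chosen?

sample P

In SI units:
  sample F: E = 115.1 GPa, ρ = 1546 kg/m³, cost = 90.00 $/kg
  sample G: E = 3.230 GPa, ρ = 1237 kg/m³, cost = 13.01 $/kg
  sample J: E = 299.7 GPa, ρ = 1850 kg/m³, cost = 428.0 $/kg
  sample H: E = 190.0 GPa, ρ = 8062 kg/m³, cost = 26.00 $/kg
  sample P: E = 117.0 GPa, ρ = 8910 kg/m³, cost = 8.600 $/kg
  sample P: M = 1.53 MN·m per $
  sample H: M = 0.906 MN·m per $
  sample F: M = 0.828 MN·m per $
  sample J: M = 0.379 MN·m per $
  sample G: M = 0.201 MN·m per $
Highest index: sample P.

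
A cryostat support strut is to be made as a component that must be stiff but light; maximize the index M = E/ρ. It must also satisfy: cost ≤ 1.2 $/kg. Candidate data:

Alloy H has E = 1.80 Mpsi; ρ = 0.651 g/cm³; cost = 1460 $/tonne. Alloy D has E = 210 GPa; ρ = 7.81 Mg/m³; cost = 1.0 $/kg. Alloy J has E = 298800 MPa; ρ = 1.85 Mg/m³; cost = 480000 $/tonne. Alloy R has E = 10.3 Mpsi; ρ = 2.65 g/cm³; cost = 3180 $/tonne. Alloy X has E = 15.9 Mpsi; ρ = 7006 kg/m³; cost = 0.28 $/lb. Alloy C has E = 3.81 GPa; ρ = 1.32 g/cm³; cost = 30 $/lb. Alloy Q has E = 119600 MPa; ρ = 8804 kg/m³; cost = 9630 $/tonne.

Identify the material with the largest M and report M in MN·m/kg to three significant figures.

alloy D, M = 26.9 MN·m/kg

Screen on constraints: cost ≤ 1.2 $/kg. Survivors: alloy D, alloy X.
Putting every candidate on a common basis:
  alloy D: E = 210.0 GPa, ρ = 7810 kg/m³
  alloy X: E = 109.6 GPa, ρ = 7006 kg/m³
  alloy D: M = 26.9 MN·m/kg
  alloy X: M = 15.6 MN·m/kg
The maximum is for alloy D.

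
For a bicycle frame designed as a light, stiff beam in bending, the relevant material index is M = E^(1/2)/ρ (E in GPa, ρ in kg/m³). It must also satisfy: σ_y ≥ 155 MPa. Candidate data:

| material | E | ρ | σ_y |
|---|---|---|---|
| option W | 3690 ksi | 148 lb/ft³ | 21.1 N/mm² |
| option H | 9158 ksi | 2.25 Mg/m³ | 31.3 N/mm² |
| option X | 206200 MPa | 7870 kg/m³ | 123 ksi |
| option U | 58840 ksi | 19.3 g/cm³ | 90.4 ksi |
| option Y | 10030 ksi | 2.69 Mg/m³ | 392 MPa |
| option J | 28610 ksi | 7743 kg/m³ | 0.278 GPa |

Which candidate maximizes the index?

Screen on constraints: σ_y ≥ 155 MPa. Survivors: option X, option U, option Y, option J.
Normalizing units and computing the index:
  option X: E = 206.2 GPa, ρ = 7870 kg/m³
  option U: E = 405.7 GPa, ρ = 19300 kg/m³
  option Y: E = 69.15 GPa, ρ = 2690 kg/m³
  option J: E = 197.3 GPa, ρ = 7743 kg/m³
  option Y: M = 3.09×10⁻³
  option X: M = 1.82×10⁻³
  option J: M = 1.81×10⁻³
  option U: M = 1.04×10⁻³
Option Y has the largest M.

option Y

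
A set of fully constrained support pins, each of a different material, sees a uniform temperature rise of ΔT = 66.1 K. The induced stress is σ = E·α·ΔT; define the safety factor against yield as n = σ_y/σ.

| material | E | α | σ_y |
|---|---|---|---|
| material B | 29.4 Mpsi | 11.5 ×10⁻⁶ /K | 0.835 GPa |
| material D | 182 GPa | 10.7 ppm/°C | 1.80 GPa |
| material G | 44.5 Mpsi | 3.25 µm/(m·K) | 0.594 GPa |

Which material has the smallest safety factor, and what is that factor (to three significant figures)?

material B, n = 5.42

With everything in SI (GPa, ×10⁻⁶/K, MPa):
  material B: E = 202.7, α = 11.5, σ_y = 835.0 → σ = 154 MPa, n = 5.42
  material D: E = 182.0, α = 10.7, σ_y = 1800 → σ = 129 MPa, n = 14.0
  material G: E = 306.8, α = 3.25, σ_y = 594.0 → σ = 65.9 MPa, n = 9.01
The minimum is material B at n = 5.42.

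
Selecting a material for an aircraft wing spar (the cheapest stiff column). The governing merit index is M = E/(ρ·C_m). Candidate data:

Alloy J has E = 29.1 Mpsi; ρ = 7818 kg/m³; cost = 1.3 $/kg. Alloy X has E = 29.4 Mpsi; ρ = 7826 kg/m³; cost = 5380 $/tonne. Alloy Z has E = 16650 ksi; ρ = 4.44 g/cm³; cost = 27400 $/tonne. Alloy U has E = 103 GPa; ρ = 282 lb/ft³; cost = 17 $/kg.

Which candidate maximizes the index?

In SI units:
  alloy J: E = 200.6 GPa, ρ = 7818 kg/m³, cost = 1.300 $/kg
  alloy X: E = 202.7 GPa, ρ = 7826 kg/m³, cost = 5.380 $/kg
  alloy Z: E = 114.8 GPa, ρ = 4440 kg/m³, cost = 27.40 $/kg
  alloy U: E = 103.0 GPa, ρ = 4517 kg/m³, cost = 17.00 $/kg
  alloy J: M = 19.7 MN·m per $
  alloy X: M = 4.81 MN·m per $
  alloy U: M = 1.34 MN·m per $
  alloy Z: M = 0.944 MN·m per $
Alloy J has the largest M.

alloy J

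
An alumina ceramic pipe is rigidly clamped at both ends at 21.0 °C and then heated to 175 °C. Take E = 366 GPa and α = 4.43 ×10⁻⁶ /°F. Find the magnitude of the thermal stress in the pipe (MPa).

449 MPa

α = 4.43×10⁻⁶/°F × 9/5 = 7.97×10⁻⁶/K.
ΔT = 154.0 K. Constrained thermal stress σ = E·α·ΔT = 366.0×10³ MPa × 7.97×10⁻⁶ × 154.0 = 449 MPa (compressive).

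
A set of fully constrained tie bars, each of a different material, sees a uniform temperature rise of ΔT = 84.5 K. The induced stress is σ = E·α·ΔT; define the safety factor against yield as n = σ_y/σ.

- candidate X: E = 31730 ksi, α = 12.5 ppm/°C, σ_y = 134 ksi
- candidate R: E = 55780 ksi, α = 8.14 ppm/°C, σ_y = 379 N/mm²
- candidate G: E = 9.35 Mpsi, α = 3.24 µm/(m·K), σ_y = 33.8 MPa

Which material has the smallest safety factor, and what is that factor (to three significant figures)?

Per material, after unit conversion:
  candidate X: E = 218.8, α = 12.5, σ_y = 923.9 → σ = 231 MPa, n = 4.00
  candidate R: E = 384.6, α = 8.14, σ_y = 379.0 → σ = 265 MPa, n = 1.43
  candidate G: E = 64.47, α = 3.24, σ_y = 33.80 → σ = 17.6 MPa, n = 1.92
The minimum is candidate R at n = 1.43.

candidate R, n = 1.43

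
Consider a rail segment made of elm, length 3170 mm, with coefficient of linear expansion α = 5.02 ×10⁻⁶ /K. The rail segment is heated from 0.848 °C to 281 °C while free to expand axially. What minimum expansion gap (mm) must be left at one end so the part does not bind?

ΔT = 281 − 0.848 = 280.2 K.
ΔL = α·L₀·ΔT = 5.02×10⁻⁶ × 3170 mm × 280.2 K = 4.46 mm.

4.46 mm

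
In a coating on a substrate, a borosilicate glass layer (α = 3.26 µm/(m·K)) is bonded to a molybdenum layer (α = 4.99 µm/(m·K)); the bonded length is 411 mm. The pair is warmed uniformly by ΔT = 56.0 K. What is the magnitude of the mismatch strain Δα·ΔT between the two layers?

9.69×10⁻⁵

Δα = |3.26 − 4.99|×10⁻⁶/K = 1.73×10⁻⁶/K.
Mismatch strain = Δα·ΔT = 1.73×10⁻⁶ × 56.0 = 9.69×10⁻⁵.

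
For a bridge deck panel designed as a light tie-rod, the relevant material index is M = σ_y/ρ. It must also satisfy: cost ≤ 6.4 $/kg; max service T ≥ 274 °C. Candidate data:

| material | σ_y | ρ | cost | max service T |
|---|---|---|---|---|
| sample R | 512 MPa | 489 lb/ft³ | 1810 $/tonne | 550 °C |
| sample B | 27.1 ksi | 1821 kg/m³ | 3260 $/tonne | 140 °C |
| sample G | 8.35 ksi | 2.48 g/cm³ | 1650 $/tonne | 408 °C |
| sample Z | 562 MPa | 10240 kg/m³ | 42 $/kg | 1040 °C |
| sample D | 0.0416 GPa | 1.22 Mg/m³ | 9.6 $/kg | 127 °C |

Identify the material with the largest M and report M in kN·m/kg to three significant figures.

sample R, M = 65.4 kN·m/kg

Screen on constraints: cost ≤ 6.4 $/kg; max service T ≥ 274 °C. Survivors: sample R, sample G.
Putting every candidate on a common basis:
  sample R: σ_y = 512.0 MPa, ρ = 7833 kg/m³
  sample G: σ_y = 57.57 MPa, ρ = 2480 kg/m³
  sample R: M = 65.4 kN·m/kg
  sample G: M = 23.2 kN·m/kg
Sample R has the largest M.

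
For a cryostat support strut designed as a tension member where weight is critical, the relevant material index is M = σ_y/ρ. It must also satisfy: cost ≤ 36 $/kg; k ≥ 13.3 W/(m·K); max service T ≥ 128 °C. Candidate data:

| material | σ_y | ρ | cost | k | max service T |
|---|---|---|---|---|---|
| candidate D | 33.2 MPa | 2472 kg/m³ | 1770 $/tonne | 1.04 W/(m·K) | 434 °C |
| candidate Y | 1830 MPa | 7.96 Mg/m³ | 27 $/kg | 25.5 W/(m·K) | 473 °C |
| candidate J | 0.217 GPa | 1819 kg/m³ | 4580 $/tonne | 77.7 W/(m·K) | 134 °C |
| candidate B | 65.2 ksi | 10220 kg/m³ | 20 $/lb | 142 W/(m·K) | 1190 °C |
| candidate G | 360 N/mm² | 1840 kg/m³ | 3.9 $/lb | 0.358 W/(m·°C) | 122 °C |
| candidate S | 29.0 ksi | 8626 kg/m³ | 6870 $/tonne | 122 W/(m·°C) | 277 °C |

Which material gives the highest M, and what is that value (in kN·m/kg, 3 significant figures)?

candidate Y, M = 230 kN·m/kg

Screen on constraints: cost ≤ 36 $/kg; k ≥ 13.3 W/(m·K); max service T ≥ 128 °C. Survivors: candidate Y, candidate J, candidate S.
Convert each candidate to consistent units, then evaluate M:
  candidate Y: σ_y = 1830 MPa, ρ = 7960 kg/m³
  candidate J: σ_y = 217.0 MPa, ρ = 1819 kg/m³
  candidate S: σ_y = 199.9 MPa, ρ = 8626 kg/m³
  candidate Y: M = 230 kN·m/kg
  candidate J: M = 119 kN·m/kg
  candidate S: M = 23.2 kN·m/kg
Candidate Y has the largest M.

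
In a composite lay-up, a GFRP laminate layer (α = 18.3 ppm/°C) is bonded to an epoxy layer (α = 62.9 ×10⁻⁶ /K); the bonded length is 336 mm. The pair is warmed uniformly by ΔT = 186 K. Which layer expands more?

α(GFRP laminate) = 18.3×10⁻⁶/K vs α(epoxy) = 62.9×10⁻⁶/K.
Higher α expands more for the same ΔT: epoxy.

epoxy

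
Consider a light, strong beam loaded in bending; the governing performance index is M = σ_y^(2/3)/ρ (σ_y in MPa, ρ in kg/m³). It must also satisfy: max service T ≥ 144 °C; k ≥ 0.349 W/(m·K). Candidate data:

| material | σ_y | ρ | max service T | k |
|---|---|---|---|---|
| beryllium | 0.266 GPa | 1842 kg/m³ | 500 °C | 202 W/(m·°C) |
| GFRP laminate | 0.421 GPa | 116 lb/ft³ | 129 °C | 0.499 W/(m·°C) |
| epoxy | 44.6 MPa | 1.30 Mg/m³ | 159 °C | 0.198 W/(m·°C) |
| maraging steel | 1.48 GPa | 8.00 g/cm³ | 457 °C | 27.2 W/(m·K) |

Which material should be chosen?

beryllium

Screen on constraints: max service T ≥ 144 °C; k ≥ 0.349 W/(m·K). Survivors: beryllium, maraging steel.
Putting every candidate on a common basis:
  beryllium: σ_y = 266.0 MPa, ρ = 1842 kg/m³
  maraging steel: σ_y = 1480 MPa, ρ = 8000 kg/m³
  beryllium: M = 22.5×10⁻³
  maraging steel: M = 16.2×10⁻³
The maximum is for beryllium.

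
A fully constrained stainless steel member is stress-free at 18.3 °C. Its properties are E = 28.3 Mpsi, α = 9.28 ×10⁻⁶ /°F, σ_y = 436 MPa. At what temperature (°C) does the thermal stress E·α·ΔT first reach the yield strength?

E = 28.3 Mpsi = 195.1 GPa.
α = 9.28×10⁻⁶/°F × 9/5 = 16.7×10⁻⁶/K.
E·α·ΔT = 436.0 MPa ⇒ ΔT = 436.0 / (195.1×10³ × 16.7×10⁻⁶) = 133.8 K.
T = 18.3 + 133.8 = 152.1 °C.

152 °C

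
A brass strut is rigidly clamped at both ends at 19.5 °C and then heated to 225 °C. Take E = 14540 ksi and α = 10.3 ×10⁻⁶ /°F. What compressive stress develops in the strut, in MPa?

382 MPa

E = 14540 ksi = 100.2 GPa.
α = 10.3×10⁻⁶/°F × 9/5 = 18.5×10⁻⁶/K.
ΔT = 205.5 K. Constrained thermal stress σ = E·α·ΔT = 100.2×10³ MPa × 18.5×10⁻⁶ × 205.5 = 382 MPa (compressive).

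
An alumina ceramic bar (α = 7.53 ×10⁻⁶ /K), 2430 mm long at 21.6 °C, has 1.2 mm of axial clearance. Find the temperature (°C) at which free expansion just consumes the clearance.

87.2 °C

α·L₀·ΔT = 1.2 mm ⇒ ΔT = 1.2 / (7.53×10⁻⁶ × 2430.0) = 65.58 K.
T = 21.6 + 65.58 = 87.18 °C.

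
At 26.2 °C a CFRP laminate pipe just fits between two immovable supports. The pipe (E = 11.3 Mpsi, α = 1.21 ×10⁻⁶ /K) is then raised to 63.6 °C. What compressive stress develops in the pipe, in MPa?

3.53 MPa

E = 11.3 Mpsi = 77.91 GPa.
ΔT = 37.40 K. Constrained thermal stress σ = E·α·ΔT = 77.91×10³ MPa × 1.21×10⁻⁶ × 37.40 = 3.53 MPa (compressive).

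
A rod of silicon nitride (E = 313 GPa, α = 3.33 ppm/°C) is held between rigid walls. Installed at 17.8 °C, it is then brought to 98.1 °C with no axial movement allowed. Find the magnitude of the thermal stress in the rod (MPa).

ΔT = 80.30 K. Constrained thermal stress σ = E·α·ΔT = 313.0×10³ MPa × 3.33×10⁻⁶ × 80.30 = 83.7 MPa (compressive).

83.7 MPa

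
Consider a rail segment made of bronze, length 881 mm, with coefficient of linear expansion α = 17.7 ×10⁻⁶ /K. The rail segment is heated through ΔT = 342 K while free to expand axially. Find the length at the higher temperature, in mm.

886.33 mm

ΔL = α·L₀·ΔT = 17.7×10⁻⁶ × 881 mm × 342.0 K = 5.33 mm.
L = L₀ + ΔL = 881 + 5.33 = 886.33 mm.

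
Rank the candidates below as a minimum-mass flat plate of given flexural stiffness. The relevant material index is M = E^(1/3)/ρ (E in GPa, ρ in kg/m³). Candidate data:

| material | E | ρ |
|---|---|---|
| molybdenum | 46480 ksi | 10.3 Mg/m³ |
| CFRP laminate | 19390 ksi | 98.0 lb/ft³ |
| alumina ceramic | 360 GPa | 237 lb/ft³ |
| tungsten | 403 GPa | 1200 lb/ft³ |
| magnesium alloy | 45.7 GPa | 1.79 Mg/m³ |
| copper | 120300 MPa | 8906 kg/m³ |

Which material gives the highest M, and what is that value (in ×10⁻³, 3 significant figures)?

Putting every candidate on a common basis:
  molybdenum: E = 320.5 GPa, ρ = 10300 kg/m³
  CFRP laminate: E = 133.7 GPa, ρ = 1570 kg/m³
  alumina ceramic: E = 360.0 GPa, ρ = 3796 kg/m³
  tungsten: E = 403.0 GPa, ρ = 19220 kg/m³
  magnesium alloy: E = 45.70 GPa, ρ = 1790 kg/m³
  copper: E = 120.3 GPa, ρ = 8906 kg/m³
  CFRP laminate: M = 3.26×10⁻³
  magnesium alloy: M = 2.00×10⁻³
  alumina ceramic: M = 1.87×10⁻³
  molybdenum: M = 0.664×10⁻³
  copper: M = 0.554×10⁻³
  tungsten: M = 0.384×10⁻³
The maximum is for CFRP laminate.

CFRP laminate, M = 3.26×10⁻³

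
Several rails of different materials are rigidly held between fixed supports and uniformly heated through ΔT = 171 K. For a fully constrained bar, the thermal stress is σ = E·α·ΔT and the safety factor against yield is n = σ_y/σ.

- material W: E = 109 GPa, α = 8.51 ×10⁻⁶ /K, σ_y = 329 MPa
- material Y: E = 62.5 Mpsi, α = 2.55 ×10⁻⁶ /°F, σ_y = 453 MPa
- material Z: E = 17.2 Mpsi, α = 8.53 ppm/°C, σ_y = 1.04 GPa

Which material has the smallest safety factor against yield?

material Y

With everything in SI (GPa, ×10⁻⁶/K, MPa):
  material W: E = 109.0, α = 8.51, σ_y = 329.0 → σ = 159 MPa, n = 2.07
  material Y: E = 430.9, α = 4.59, σ_y = 453.0 → σ = 338 MPa, n = 1.34
  material Z: E = 118.6, α = 8.53, σ_y = 1040 → σ = 173 MPa, n = 6.01
The minimum is material Y at n = 1.34.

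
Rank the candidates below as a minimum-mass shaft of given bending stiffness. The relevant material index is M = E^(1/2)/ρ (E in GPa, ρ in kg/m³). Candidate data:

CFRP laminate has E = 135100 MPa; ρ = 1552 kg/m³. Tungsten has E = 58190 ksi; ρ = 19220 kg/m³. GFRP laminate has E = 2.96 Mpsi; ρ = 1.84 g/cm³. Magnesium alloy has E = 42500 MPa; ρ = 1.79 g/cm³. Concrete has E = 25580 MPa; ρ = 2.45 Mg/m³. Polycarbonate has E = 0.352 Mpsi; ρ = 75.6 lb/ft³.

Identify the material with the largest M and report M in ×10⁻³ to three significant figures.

CFRP laminate, M = 7.49×10⁻³

Convert each candidate to consistent units, then evaluate M:
  CFRP laminate: E = 135.1 GPa, ρ = 1552 kg/m³
  tungsten: E = 401.2 GPa, ρ = 19220 kg/m³
  GFRP laminate: E = 20.41 GPa, ρ = 1840 kg/m³
  magnesium alloy: E = 42.50 GPa, ρ = 1790 kg/m³
  concrete: E = 25.58 GPa, ρ = 2450 kg/m³
  polycarbonate: E = 2.427 GPa, ρ = 1211 kg/m³
  CFRP laminate: M = 7.49×10⁻³
  magnesium alloy: M = 3.64×10⁻³
  GFRP laminate: M = 2.46×10⁻³
  concrete: M = 2.06×10⁻³
  polycarbonate: M = 1.29×10⁻³
  tungsten: M = 1.04×10⁻³
Highest index: CFRP laminate.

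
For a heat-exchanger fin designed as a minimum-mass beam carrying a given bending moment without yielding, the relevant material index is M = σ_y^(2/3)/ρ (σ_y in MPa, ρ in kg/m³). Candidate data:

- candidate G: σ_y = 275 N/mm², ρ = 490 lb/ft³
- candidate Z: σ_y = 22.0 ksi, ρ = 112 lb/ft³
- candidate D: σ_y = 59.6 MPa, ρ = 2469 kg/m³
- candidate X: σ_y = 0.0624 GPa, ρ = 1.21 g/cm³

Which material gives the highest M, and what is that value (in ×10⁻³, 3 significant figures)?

candidate Z, M = 15.9×10⁻³

Normalizing units and computing the index:
  candidate G: σ_y = 275.0 MPa, ρ = 7849 kg/m³
  candidate Z: σ_y = 151.7 MPa, ρ = 1794 kg/m³
  candidate D: σ_y = 59.60 MPa, ρ = 2469 kg/m³
  candidate X: σ_y = 62.40 MPa, ρ = 1210 kg/m³
  candidate Z: M = 15.9×10⁻³
  candidate X: M = 13.0×10⁻³
  candidate D: M = 6.18×10⁻³
  candidate G: M = 5.39×10⁻³
Highest index: candidate Z.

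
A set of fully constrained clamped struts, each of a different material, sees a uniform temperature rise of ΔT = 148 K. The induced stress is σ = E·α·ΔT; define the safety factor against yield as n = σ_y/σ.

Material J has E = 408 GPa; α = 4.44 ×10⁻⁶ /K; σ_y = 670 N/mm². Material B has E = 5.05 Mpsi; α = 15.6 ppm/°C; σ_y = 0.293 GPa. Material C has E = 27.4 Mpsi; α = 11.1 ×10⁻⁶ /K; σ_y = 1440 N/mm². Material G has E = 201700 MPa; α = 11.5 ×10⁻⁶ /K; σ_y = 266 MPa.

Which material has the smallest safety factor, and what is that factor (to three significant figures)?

material G, n = 0.775

With everything in SI (GPa, ×10⁻⁶/K, MPa):
  material J: E = 408.0, α = 4.44, σ_y = 670.0 → σ = 268 MPa, n = 2.50
  material B: E = 34.82, α = 15.6, σ_y = 293.0 → σ = 80.4 MPa, n = 3.64
  material C: E = 188.9, α = 11.1, σ_y = 1440 → σ = 310 MPa, n = 4.64
  material G: E = 201.7, α = 11.5, σ_y = 266.0 → σ = 343 MPa, n = 0.775
Smallest n: material G with n = 0.775.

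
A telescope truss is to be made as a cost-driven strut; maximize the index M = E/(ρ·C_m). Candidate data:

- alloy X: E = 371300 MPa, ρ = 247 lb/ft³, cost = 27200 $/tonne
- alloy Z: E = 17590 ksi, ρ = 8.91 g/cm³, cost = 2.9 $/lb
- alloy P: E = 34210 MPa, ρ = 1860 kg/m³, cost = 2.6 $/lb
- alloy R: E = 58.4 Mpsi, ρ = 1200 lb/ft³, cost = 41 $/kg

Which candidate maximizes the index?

After converting to SI:
  alloy X: E = 371.3 GPa, ρ = 3957 kg/m³, cost = 27.20 $/kg
  alloy Z: E = 121.3 GPa, ρ = 8910 kg/m³, cost = 6.393 $/kg
  alloy P: E = 34.21 GPa, ρ = 1860 kg/m³, cost = 5.732 $/kg
  alloy R: E = 402.7 GPa, ρ = 19220 kg/m³, cost = 41.00 $/kg
  alloy X: M = 3.45 MN·m per $
  alloy P: M = 3.21 MN·m per $
  alloy Z: M = 2.13 MN·m per $
  alloy R: M = 0.511 MN·m per $
Highest index: alloy X.

alloy X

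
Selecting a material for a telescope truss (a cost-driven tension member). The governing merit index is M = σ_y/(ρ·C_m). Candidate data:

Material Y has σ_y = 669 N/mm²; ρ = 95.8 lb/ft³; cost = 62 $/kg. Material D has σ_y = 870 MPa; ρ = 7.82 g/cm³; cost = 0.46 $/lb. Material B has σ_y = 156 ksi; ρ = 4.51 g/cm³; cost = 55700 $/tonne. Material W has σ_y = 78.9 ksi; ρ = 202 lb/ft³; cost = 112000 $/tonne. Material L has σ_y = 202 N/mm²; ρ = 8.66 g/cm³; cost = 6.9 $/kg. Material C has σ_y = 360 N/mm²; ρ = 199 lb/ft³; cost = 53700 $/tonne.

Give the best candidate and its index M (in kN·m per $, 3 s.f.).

material D, M = 110 kN·m per $

Normalizing units and computing the index:
  material Y: σ_y = 669.0 MPa, ρ = 1535 kg/m³, cost = 62.00 $/kg
  material D: σ_y = 870.0 MPa, ρ = 7820 kg/m³, cost = 1.014 $/kg
  material B: σ_y = 1076 MPa, ρ = 4510 kg/m³, cost = 55.70 $/kg
  material W: σ_y = 544.0 MPa, ρ = 3236 kg/m³, cost = 112.0 $/kg
  material L: σ_y = 202.0 MPa, ρ = 8660 kg/m³, cost = 6.900 $/kg
  material C: σ_y = 360.0 MPa, ρ = 3188 kg/m³, cost = 53.70 $/kg
  material D: M = 110 kN·m per $
  material Y: M = 7.03 kN·m per $
  material B: M = 4.28 kN·m per $
  material L: M = 3.38 kN·m per $
  material C: M = 2.10 kN·m per $
  material W: M = 1.50 kN·m per $
The maximum is for material D.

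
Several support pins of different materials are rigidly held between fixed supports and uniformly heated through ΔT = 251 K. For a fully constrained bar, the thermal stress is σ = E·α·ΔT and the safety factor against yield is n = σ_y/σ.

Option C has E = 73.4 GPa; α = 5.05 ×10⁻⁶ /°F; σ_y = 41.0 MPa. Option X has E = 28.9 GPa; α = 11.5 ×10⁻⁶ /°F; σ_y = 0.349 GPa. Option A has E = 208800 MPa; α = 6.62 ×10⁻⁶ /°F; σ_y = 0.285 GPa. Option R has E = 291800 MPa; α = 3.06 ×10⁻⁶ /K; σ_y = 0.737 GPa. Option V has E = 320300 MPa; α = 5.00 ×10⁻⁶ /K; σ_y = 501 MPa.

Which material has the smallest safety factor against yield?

In consistent units (E in GPa, α in ×10⁻⁶/K, σ_y in MPa):
  option C: E = 73.40, α = 9.09, σ_y = 41.00 → σ = 167 MPa, n = 0.245
  option X: E = 28.90, α = 20.7, σ_y = 349.0 → σ = 150 MPa, n = 2.32
  option A: E = 208.8, α = 11.9, σ_y = 285.0 → σ = 625 MPa, n = 0.456
  option R: E = 291.8, α = 3.06, σ_y = 737.0 → σ = 224 MPa, n = 3.29
  option V: E = 320.3, α = 5.00, σ_y = 501.0 → σ = 402 MPa, n = 1.25
Smallest n: option C with n = 0.245.

option C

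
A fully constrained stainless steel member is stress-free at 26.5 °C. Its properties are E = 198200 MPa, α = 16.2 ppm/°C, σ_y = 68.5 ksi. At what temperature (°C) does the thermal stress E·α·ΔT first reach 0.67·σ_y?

125 °C

E = 198200 MPa = 198.2 GPa.
σ_y = 68.5 ksi = 472.3 MPa.
E·α·ΔT = 316.4 MPa ⇒ ΔT = 316.4 / (198.2×10³ × 16.2×10⁻⁶) = 98.55 K.
T = 26.5 + 98.55 = 125.1 °C.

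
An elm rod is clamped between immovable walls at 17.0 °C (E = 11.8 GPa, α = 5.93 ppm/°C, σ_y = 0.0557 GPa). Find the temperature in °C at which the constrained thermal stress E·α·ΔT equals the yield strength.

813 °C

σ_y = 0.0557 GPa = 55.70 MPa.
E·α·ΔT = 55.70 MPa ⇒ ΔT = 55.70 / (11.80×10³ × 5.93×10⁻⁶) = 796.0 K.
T = 17.0 + 796.0 = 813.0 °C.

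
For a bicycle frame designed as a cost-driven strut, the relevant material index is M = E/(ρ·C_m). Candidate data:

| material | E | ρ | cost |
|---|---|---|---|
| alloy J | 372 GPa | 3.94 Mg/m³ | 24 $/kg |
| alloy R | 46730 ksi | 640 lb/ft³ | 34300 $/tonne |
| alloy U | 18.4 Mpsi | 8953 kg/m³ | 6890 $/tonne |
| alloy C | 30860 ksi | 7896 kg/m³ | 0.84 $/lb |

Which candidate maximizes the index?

alloy C

Putting every candidate on a common basis:
  alloy J: E = 372.0 GPa, ρ = 3940 kg/m³, cost = 24.00 $/kg
  alloy R: E = 322.2 GPa, ρ = 10250 kg/m³, cost = 34.30 $/kg
  alloy U: E = 126.9 GPa, ρ = 8953 kg/m³, cost = 6.890 $/kg
  alloy C: E = 212.8 GPa, ρ = 7896 kg/m³, cost = 1.852 $/kg
  alloy C: M = 14.6 MN·m per $
  alloy J: M = 3.93 MN·m per $
  alloy U: M = 2.06 MN·m per $
  alloy R: M = 0.916 MN·m per $
Alloy C has the largest M.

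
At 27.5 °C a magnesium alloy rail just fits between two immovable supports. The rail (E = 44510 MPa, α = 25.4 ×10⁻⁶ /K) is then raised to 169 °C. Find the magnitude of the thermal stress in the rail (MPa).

E = 44510 MPa = 44.51 GPa.
ΔT = 141.5 K. Constrained thermal stress σ = E·α·ΔT = 44.51×10³ MPa × 25.4×10⁻⁶ × 141.5 = 160 MPa (compressive).

160 MPa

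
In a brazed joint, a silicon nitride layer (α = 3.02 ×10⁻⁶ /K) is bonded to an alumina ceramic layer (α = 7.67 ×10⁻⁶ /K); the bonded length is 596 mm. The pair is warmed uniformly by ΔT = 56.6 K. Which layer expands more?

alumina ceramic

α(silicon nitride) = 3.02×10⁻⁶/K vs α(alumina ceramic) = 7.67×10⁻⁶/K.
Higher α expands more for the same ΔT: alumina ceramic.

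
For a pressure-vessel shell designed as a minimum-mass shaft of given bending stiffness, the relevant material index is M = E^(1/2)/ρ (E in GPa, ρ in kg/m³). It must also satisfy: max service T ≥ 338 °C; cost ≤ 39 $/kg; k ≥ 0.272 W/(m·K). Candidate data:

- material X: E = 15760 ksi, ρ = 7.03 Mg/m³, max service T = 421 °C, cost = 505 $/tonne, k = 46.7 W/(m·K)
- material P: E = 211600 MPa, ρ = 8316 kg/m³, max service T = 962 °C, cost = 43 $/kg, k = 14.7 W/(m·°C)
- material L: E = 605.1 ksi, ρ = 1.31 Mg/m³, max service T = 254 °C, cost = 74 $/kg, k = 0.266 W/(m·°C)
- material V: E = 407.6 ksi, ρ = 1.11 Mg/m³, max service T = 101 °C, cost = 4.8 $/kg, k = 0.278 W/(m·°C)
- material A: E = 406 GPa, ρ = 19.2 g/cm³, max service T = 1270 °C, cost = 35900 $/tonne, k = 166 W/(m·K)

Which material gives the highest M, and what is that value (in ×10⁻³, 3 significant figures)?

material X, M = 1.48×10⁻³

Screen on constraints: max service T ≥ 338 °C; cost ≤ 39 $/kg; k ≥ 0.272 W/(m·K). Survivors: material X, material A.
After converting to SI:
  material X: E = 108.7 GPa, ρ = 7030 kg/m³
  material A: E = 406.0 GPa, ρ = 19200 kg/m³
  material X: M = 1.48×10⁻³
  material A: M = 1.05×10⁻³
The maximum is for material X.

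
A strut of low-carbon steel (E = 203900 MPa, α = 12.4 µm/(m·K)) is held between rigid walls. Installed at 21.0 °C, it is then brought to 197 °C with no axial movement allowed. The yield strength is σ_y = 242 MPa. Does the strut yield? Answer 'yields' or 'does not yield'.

yields

E = 203900 MPa = 203.9 GPa.
ΔT = 176.0 K. Constrained thermal stress σ = E·α·ΔT = 203.9×10³ MPa × 12.4×10⁻⁶ × 176.0 = 445 MPa (compressive).
Compare to σ_y = 242 MPa: σ ≥ σ_y, so it yields.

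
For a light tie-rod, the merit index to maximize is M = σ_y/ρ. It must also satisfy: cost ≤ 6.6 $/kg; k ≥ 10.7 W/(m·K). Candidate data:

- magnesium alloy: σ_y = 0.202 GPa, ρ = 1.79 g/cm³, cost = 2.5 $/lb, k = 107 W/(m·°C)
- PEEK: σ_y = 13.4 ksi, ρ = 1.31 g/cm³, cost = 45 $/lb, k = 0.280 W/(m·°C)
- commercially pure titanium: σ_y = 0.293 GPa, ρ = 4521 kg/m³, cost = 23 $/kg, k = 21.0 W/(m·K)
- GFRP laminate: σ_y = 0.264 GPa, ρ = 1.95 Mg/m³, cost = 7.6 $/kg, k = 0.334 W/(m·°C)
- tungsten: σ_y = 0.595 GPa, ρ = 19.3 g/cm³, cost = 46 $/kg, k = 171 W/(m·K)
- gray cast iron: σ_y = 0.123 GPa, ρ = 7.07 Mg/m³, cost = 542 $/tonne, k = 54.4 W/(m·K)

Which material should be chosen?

magnesium alloy

Screen on constraints: cost ≤ 6.6 $/kg; k ≥ 10.7 W/(m·K). Survivors: magnesium alloy, gray cast iron.
Putting every candidate on a common basis:
  magnesium alloy: σ_y = 202.0 MPa, ρ = 1790 kg/m³
  gray cast iron: σ_y = 123.0 MPa, ρ = 7070 kg/m³
  magnesium alloy: M = 113 kN·m/kg
  gray cast iron: M = 17.4 kN·m/kg
Magnesium alloy has the largest M.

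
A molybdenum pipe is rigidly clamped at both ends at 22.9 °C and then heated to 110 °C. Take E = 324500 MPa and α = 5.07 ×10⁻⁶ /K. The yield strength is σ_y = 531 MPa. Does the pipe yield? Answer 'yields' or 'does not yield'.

E = 324500 MPa = 324.5 GPa.
ΔT = 87.10 K. Constrained thermal stress σ = E·α·ΔT = 324.5×10³ MPa × 5.07×10⁻⁶ × 87.10 = 143 MPa (compressive).
Compare to σ_y = 531 MPa: σ < σ_y, so it does not yield.

does not yield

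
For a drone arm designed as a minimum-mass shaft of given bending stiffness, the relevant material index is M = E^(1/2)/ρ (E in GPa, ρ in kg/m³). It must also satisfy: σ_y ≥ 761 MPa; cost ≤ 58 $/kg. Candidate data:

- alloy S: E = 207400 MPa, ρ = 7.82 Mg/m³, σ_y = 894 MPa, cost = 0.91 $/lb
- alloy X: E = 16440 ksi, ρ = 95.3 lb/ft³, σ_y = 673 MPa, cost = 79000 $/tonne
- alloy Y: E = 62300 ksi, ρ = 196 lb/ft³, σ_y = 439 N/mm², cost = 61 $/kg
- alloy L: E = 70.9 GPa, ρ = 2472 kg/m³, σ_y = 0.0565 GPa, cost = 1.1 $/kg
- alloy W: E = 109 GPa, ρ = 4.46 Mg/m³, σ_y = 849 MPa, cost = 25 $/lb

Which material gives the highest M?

alloy W

Screen on constraints: σ_y ≥ 761 MPa; cost ≤ 58 $/kg. Survivors: alloy S, alloy W.
Putting every candidate on a common basis:
  alloy S: E = 207.4 GPa, ρ = 7820 kg/m³
  alloy W: E = 109.0 GPa, ρ = 4460 kg/m³
  alloy W: M = 2.34×10⁻³
  alloy S: M = 1.84×10⁻³
Alloy W ranks first.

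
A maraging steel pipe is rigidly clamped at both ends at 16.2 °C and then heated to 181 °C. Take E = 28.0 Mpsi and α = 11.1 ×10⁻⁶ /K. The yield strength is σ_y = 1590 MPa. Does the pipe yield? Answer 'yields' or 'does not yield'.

E = 28.0 Mpsi = 193.1 GPa.
ΔT = 164.8 K. Constrained thermal stress σ = E·α·ΔT = 193.1×10³ MPa × 11.1×10⁻⁶ × 164.8 = 353 MPa (compressive).
Compare to σ_y = 1590 MPa: σ < σ_y, so it does not yield.

does not yield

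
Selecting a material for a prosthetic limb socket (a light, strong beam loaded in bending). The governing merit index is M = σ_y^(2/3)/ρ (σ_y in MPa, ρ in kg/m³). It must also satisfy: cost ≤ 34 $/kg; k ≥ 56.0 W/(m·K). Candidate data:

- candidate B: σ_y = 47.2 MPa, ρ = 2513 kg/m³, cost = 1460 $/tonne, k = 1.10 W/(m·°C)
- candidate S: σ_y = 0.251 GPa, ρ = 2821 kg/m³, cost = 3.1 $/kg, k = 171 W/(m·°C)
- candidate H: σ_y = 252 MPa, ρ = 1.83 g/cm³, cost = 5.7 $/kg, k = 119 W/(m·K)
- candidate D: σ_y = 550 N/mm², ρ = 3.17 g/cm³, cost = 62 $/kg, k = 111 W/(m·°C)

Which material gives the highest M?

Screen on constraints: cost ≤ 34 $/kg; k ≥ 56.0 W/(m·K). Survivors: candidate S, candidate H.
Normalizing units and computing the index:
  candidate S: σ_y = 251.0 MPa, ρ = 2821 kg/m³
  candidate H: σ_y = 252.0 MPa, ρ = 1830 kg/m³
  candidate H: M = 21.8×10⁻³
  candidate S: M = 14.1×10⁻³
Candidate H ranks first.

candidate H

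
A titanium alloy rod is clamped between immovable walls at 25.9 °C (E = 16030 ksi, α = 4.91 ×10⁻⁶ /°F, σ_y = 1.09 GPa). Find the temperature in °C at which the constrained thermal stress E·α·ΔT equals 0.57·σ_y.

E = 16030 ksi = 110.5 GPa.
α = 4.91×10⁻⁶/°F × 9/5 = 8.84×10⁻⁶/K.
σ_y = 1.09 GPa = 1090 MPa.
E·α·ΔT = 621.3 MPa ⇒ ΔT = 621.3 / (110.5×10³ × 8.84×10⁻⁶) = 636.1 K.
T = 25.9 + 636.1 = 662.0 °C.

662 °C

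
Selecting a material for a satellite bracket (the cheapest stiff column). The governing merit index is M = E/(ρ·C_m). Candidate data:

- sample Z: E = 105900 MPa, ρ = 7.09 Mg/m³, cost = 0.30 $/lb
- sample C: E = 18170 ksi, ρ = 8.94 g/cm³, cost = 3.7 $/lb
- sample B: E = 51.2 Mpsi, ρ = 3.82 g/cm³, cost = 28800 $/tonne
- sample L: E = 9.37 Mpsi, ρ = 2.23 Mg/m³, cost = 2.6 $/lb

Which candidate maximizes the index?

sample Z

Putting every candidate on a common basis:
  sample Z: E = 105.9 GPa, ρ = 7090 kg/m³, cost = 0.6614 $/kg
  sample C: E = 125.3 GPa, ρ = 8940 kg/m³, cost = 8.157 $/kg
  sample B: E = 353.0 GPa, ρ = 3820 kg/m³, cost = 28.80 $/kg
  sample L: E = 64.60 GPa, ρ = 2230 kg/m³, cost = 5.732 $/kg
  sample Z: M = 22.6 MN·m per $
  sample L: M = 5.05 MN·m per $
  sample B: M = 3.21 MN·m per $
  sample C: M = 1.72 MN·m per $
Sample Z ranks first.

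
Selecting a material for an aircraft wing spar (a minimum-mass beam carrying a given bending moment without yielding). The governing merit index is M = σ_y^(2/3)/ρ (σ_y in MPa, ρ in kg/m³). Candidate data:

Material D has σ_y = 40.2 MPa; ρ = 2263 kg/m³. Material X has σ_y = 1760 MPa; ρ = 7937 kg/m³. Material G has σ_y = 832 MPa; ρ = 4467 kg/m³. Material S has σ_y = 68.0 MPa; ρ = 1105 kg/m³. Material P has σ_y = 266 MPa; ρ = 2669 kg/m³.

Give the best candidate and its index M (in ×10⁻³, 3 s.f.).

material G, M = 19.8×10⁻³

Computing M directly (units already consistent):
  material G: M = 19.8×10⁻³
  material X: M = 18.4×10⁻³
  material P: M = 15.5×10⁻³
  material S: M = 15.1×10⁻³
  material D: M = 5.19×10⁻³
The maximum is for material G.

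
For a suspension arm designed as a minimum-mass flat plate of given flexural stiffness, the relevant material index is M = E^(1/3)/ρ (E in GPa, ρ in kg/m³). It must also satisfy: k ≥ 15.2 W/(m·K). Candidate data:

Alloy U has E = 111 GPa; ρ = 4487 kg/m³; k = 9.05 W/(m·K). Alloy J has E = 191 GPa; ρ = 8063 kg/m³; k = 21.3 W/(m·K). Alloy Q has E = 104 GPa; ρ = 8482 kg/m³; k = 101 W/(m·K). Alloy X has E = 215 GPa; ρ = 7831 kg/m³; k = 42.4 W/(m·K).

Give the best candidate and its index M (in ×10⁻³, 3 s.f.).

Screen on constraints: k ≥ 15.2 W/(m·K). Survivors: alloy J, alloy Q, alloy X.
Per-candidate index values:
  alloy X: M = 0.765×10⁻³
  alloy J: M = 0.714×10⁻³
  alloy Q: M = 0.554×10⁻³
Alloy X ranks first.

alloy X, M = 0.765×10⁻³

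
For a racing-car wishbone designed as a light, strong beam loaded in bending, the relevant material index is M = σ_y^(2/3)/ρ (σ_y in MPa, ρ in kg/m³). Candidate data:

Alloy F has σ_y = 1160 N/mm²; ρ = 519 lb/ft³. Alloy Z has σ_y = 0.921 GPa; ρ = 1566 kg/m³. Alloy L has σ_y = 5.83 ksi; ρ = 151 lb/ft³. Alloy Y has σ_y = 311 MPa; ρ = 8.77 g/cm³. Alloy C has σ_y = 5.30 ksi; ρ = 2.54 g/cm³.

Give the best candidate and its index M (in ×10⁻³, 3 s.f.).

In SI units:
  alloy F: σ_y = 1160 MPa, ρ = 8314 kg/m³
  alloy Z: σ_y = 921.0 MPa, ρ = 1566 kg/m³
  alloy L: σ_y = 40.20 MPa, ρ = 2419 kg/m³
  alloy Y: σ_y = 311.0 MPa, ρ = 8770 kg/m³
  alloy C: σ_y = 36.54 MPa, ρ = 2540 kg/m³
  alloy Z: M = 60.4×10⁻³
  alloy F: M = 13.3×10⁻³
  alloy Y: M = 5.23×10⁻³
  alloy L: M = 4.85×10⁻³
  alloy C: M = 4.34×10⁻³
The maximum is for alloy Z.

alloy Z, M = 60.4×10⁻³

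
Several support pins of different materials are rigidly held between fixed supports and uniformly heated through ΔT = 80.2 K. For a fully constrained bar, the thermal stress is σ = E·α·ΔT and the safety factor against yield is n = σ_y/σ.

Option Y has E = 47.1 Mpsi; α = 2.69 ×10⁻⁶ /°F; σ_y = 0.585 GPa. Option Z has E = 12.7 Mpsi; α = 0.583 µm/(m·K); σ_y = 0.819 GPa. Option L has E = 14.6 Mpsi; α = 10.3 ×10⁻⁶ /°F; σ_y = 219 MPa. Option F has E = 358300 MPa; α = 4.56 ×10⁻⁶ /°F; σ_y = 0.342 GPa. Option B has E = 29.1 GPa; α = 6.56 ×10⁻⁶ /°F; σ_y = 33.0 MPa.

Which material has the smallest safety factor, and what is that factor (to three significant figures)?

option B, n = 1.20

In consistent units (E in GPa, α in ×10⁻⁶/K, σ_y in MPa):
  option Y: E = 324.7, α = 4.84, σ_y = 585.0 → σ = 126 MPa, n = 4.64
  option Z: E = 87.56, α = 0.583, σ_y = 819.0 → σ = 4.09 MPa, n = 200
  option L: E = 100.7, α = 18.5, σ_y = 219.0 → σ = 150 MPa, n = 1.46
  option F: E = 358.3, α = 8.21, σ_y = 342.0 → σ = 236 MPa, n = 1.45
  option B: E = 29.10, α = 11.8, σ_y = 33.00 → σ = 27.6 MPa, n = 1.20
Smallest n: option B with n = 1.20.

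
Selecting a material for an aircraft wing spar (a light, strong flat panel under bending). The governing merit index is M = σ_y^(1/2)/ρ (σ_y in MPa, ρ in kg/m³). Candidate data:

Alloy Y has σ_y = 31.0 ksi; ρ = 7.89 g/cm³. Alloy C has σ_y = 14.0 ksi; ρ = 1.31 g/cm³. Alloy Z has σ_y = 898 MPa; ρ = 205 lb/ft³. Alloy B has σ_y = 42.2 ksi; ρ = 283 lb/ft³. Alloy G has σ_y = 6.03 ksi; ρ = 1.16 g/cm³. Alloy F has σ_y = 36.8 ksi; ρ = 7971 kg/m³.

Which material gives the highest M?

Normalizing units and computing the index:
  alloy Y: σ_y = 213.7 MPa, ρ = 7890 kg/m³
  alloy C: σ_y = 96.53 MPa, ρ = 1310 kg/m³
  alloy Z: σ_y = 898.0 MPa, ρ = 3284 kg/m³
  alloy B: σ_y = 291.0 MPa, ρ = 4533 kg/m³
  alloy G: σ_y = 41.58 MPa, ρ = 1160 kg/m³
  alloy F: σ_y = 253.7 MPa, ρ = 7971 kg/m³
  alloy Z: M = 9.13×10⁻³
  alloy C: M = 7.50×10⁻³
  alloy G: M = 5.56×10⁻³
  alloy B: M = 3.76×10⁻³
  alloy F: M = 2.00×10⁻³
  alloy Y: M = 1.85×10⁻³
Highest index: alloy Z.

alloy Z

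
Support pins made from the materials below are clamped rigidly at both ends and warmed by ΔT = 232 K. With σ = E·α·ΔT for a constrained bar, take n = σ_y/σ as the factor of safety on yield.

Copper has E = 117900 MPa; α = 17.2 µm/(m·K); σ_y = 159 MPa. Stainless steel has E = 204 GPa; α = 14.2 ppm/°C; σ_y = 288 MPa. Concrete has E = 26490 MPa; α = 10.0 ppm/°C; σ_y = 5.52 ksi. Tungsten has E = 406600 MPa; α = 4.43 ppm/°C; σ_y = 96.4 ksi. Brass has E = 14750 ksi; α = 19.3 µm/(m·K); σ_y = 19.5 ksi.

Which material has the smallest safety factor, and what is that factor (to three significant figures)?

brass, n = 0.295

Per material, after unit conversion:
  copper: E = 117.9, α = 17.2, σ_y = 159.0 → σ = 470 MPa, n = 0.338
  stainless steel: E = 204.0, α = 14.2, σ_y = 288.0 → σ = 672 MPa, n = 0.429
  concrete: E = 26.49, α = 10.0, σ_y = 38.06 → σ = 61.5 MPa, n = 0.619
  tungsten: E = 406.6, α = 4.43, σ_y = 664.7 → σ = 418 MPa, n = 1.59
  brass: E = 101.7, α = 19.3, σ_y = 134.4 → σ = 455 MPa, n = 0.295
Smallest n: brass with n = 0.295.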